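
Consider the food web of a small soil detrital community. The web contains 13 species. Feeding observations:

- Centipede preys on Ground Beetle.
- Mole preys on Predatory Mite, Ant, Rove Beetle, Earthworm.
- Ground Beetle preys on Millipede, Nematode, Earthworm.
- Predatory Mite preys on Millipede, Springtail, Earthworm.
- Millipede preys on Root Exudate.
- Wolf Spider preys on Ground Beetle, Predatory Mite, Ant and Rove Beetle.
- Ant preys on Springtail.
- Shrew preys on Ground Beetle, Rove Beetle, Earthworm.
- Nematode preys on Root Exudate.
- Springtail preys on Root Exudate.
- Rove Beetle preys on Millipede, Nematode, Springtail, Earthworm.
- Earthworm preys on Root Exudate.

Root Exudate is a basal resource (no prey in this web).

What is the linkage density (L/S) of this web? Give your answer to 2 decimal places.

There are L = 27 links among S = 13 species.
L/S = 27/13 = 2.0769 ≈ 2.08.

L/S = 2.08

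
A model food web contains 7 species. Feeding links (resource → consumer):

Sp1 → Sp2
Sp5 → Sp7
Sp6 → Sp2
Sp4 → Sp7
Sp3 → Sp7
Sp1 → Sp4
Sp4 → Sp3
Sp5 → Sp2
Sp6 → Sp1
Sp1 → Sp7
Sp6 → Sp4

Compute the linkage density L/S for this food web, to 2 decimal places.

There are L = 11 links among S = 7 species.
L/S = 11/7 = 1.5714 ≈ 1.57.

L/S = 1.57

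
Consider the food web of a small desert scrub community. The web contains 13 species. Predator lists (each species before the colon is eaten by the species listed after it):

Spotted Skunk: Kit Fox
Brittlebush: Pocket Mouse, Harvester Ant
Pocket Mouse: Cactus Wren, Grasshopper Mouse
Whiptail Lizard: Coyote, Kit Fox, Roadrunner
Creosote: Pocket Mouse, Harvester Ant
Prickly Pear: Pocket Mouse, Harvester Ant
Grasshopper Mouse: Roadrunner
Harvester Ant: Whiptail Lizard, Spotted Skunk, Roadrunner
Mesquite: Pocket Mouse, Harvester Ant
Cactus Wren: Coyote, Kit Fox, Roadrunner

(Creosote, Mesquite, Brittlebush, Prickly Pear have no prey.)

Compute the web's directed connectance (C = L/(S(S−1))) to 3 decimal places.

C = 0.135

The web has S = 13 species and L = 21 feeding links.
C = L / (S(S−1)) = 21 / 156 = 0.1346 ≈ 0.135.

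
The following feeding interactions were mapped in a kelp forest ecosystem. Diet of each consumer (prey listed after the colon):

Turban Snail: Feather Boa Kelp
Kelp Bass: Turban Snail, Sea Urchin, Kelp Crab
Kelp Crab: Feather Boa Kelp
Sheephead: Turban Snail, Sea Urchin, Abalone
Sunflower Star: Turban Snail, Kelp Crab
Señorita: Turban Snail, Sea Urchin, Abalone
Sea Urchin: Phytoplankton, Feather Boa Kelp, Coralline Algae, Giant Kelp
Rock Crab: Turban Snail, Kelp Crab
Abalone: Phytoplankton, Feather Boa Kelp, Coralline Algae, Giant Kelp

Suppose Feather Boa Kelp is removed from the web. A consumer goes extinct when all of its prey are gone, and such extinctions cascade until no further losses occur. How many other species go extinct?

Remove Feather Boa Kelp.
Round 1: Turban Snail (all prey gone), Kelp Crab (all prey gone) → extinct.
Round 2: Sunflower Star (all prey gone), Rock Crab (all prey gone) → extinct.
No further losses. Total secondary extinctions: 4.

4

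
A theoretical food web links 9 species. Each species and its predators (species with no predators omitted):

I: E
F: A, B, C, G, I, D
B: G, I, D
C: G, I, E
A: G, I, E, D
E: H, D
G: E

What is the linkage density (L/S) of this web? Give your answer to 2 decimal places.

There are L = 20 links among S = 9 species.
L/S = 20/9 = 2.2222 ≈ 2.22.

L/S = 2.22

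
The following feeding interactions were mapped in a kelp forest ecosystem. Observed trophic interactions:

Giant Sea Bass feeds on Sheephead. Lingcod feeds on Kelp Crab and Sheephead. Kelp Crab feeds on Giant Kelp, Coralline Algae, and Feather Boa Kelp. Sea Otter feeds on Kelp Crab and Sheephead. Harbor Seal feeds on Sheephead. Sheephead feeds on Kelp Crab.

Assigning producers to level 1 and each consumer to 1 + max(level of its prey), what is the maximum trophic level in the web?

Producers (level 1): Giant Kelp, Coralline Algae, Feather Boa Kelp.
Giant Kelp → Kelp Crab → Sheephead → Giant Sea Bass gives Giant Sea Bass level 4.
No species has a prey at level 4, so no species reaches level 5.

4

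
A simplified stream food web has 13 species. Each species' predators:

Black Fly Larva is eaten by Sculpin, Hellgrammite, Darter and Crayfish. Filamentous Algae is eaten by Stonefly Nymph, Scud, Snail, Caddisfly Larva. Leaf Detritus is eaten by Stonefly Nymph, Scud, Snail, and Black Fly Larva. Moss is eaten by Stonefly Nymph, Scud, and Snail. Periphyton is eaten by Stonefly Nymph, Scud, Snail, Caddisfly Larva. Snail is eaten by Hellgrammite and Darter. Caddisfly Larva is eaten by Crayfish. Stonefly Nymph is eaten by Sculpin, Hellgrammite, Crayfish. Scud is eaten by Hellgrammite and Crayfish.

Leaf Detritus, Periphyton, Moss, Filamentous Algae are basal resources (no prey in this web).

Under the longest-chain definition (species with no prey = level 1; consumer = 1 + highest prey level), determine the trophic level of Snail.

Leaf Detritus has no prey (basal) → level 1.
Snail eats Leaf Detritus (level 1); other prey at levels: Periphyton 1, Moss 1, Filamentous Algae 1 → level 2.

Trophic level 2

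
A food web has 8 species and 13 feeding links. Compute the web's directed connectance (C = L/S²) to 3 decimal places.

C = 0.203

The web has S = 8 species and L = 13 feeding links.
C = L / S² = 13 / 64 = 0.2031 ≈ 0.203.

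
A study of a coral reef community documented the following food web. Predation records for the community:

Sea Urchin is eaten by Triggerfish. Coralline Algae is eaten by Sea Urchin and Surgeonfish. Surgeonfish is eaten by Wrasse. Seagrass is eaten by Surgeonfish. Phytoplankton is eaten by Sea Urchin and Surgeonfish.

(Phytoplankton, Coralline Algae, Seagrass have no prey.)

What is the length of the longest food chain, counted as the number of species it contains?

3 species

One longest chain: Phytoplankton → Surgeonfish → Wrasse.
It has 3 species and 2 links.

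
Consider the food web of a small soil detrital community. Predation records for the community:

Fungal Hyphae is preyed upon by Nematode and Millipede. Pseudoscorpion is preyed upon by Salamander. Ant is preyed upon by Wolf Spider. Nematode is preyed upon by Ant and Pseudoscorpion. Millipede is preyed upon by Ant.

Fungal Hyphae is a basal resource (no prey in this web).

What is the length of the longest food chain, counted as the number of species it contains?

4 species

One longest chain: Fungal Hyphae → Nematode → Pseudoscorpion → Salamander.
It has 4 species and 3 links.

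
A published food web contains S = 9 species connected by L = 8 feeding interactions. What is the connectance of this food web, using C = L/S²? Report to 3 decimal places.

C = 0.099

The web has S = 9 species and L = 8 feeding links.
C = L / S² = 8 / 81 = 0.0988 ≈ 0.099.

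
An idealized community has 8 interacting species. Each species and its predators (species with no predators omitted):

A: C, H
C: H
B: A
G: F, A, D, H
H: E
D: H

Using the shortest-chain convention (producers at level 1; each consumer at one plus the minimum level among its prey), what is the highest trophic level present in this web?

3

Producers (level 1): B, G.
Following each consumer down to its lowest-level prey: G → H → E (levels 1 through 3).
All prey of E (H 2) are at level 2 or above, so E is at level 1 + 2 = 3.
Every consumer has at least one prey at level 2 or below, so none exceeds level 3.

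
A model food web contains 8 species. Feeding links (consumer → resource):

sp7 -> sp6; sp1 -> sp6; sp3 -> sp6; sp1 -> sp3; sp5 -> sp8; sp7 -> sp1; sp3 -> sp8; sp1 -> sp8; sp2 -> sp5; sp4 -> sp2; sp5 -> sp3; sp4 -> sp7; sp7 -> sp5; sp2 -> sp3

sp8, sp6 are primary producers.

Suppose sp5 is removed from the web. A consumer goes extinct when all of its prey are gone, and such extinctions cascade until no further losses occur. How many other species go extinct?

Remove sp5.
Every predator of it retains at least one other prey: sp7 still has sp6, sp1; sp2 still has sp3.
No consumer loses all prey, so no secondary extinctions occur.

0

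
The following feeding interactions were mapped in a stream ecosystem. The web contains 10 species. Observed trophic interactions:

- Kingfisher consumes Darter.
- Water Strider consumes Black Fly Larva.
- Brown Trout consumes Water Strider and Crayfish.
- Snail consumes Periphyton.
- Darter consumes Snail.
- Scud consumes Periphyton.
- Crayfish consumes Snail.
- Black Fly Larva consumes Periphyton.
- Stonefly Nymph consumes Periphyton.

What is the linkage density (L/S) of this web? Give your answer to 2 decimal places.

L/S = 1.00

There are L = 10 links among S = 10 species.
L/S = 10/10 = 1.0000 ≈ 1.00.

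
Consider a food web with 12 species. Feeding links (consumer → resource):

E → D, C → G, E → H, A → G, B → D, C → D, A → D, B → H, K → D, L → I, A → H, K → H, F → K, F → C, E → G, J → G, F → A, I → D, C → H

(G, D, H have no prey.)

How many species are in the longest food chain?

3 species

One longest chain: D → I → L.
It has 3 species and 2 links.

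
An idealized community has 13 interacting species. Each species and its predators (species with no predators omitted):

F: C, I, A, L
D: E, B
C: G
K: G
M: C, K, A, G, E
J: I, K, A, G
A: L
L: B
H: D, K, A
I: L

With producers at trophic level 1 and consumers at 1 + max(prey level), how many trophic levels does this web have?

Producers (level 1): J, H, M, F.
J → A → L → B gives B level 4.
No species has a prey at level 4, so no species reaches level 5.

4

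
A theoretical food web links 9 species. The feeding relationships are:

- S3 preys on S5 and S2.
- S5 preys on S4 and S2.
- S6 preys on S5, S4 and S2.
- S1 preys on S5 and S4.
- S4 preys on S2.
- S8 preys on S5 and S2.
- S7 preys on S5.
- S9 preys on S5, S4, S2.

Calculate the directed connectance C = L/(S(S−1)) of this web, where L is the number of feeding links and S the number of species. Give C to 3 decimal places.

C = 0.222

The web has S = 9 species and L = 16 feeding links.
C = L / (S(S−1)) = 16 / 72 = 0.2222 ≈ 0.222.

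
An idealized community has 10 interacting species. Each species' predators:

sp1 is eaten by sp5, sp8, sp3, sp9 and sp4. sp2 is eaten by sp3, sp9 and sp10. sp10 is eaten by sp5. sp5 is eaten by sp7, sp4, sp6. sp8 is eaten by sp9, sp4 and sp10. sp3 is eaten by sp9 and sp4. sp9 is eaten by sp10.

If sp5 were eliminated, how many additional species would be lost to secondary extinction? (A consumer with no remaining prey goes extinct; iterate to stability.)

Remove sp5.
Round 1: sp7 (all prey gone), sp6 (all prey gone) → extinct.
No further losses. Total secondary extinctions: 2.

2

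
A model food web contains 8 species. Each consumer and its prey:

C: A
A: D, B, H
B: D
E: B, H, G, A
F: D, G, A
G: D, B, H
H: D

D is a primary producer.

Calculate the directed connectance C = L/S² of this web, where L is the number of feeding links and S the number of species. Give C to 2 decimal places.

C = 0.25

The web has S = 8 species and L = 16 feeding links.
C = L / S² = 16 / 64 = 0.2500 ≈ 0.25.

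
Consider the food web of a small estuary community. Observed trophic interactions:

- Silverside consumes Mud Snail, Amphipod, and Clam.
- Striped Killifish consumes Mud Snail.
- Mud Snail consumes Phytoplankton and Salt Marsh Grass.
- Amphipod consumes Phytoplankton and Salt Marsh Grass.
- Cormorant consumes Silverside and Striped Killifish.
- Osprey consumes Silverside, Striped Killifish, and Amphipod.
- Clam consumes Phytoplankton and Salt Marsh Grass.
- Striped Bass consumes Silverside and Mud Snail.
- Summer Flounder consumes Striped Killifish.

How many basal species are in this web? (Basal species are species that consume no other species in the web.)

2

Basal species (no prey listed): Phytoplankton, Salt Marsh Grass.
Count: 2.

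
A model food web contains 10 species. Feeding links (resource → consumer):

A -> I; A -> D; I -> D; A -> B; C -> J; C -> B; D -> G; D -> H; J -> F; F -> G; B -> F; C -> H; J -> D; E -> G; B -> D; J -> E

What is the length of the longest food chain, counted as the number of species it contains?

4 species

One longest chain: C → J → F → G.
It has 4 species and 3 links.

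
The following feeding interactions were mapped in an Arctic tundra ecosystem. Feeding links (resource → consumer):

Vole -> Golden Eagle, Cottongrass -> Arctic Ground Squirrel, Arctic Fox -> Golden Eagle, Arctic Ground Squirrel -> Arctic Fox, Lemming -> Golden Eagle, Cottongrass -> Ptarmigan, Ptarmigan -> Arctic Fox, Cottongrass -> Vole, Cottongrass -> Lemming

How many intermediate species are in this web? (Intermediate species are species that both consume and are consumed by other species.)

5

Intermediate species (has both prey and predators): Arctic Ground Squirrel, Ptarmigan, Vole, Lemming, Arctic Fox.
Count: 5.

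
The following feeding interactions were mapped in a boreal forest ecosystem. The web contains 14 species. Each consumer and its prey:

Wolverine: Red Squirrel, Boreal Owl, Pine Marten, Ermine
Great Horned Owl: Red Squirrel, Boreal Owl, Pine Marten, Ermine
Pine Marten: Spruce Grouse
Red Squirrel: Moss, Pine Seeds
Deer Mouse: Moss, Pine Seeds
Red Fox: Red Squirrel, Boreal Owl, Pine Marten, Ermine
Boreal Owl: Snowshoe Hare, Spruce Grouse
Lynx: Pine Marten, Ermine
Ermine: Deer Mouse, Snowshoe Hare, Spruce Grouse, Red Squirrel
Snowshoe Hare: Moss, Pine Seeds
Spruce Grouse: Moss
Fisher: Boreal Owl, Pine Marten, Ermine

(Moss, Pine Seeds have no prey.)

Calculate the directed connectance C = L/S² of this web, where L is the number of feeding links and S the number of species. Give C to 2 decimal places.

The web has S = 14 species and L = 31 feeding links.
C = L / S² = 31 / 196 = 0.1582 ≈ 0.16.

C = 0.16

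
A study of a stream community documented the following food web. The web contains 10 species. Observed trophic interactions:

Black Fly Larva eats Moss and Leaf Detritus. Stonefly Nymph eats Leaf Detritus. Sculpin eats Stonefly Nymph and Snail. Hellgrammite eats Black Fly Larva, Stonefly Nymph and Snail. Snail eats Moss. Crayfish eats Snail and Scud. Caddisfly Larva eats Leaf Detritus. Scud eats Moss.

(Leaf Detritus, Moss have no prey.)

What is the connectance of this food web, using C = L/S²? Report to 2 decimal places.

The web has S = 10 species and L = 13 feeding links.
C = L / S² = 13 / 100 = 0.1300 ≈ 0.13.

C = 0.13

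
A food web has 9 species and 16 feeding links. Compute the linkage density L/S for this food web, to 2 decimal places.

L/S = 1.78

There are L = 16 links among S = 9 species.
L/S = 16/9 = 1.7778 ≈ 1.78.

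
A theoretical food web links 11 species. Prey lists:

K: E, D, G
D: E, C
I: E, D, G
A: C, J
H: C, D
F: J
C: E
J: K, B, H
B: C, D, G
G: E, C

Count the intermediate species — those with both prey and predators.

Intermediate species (has both prey and predators): C, D, G, K, B, H, J.
Count: 7.

7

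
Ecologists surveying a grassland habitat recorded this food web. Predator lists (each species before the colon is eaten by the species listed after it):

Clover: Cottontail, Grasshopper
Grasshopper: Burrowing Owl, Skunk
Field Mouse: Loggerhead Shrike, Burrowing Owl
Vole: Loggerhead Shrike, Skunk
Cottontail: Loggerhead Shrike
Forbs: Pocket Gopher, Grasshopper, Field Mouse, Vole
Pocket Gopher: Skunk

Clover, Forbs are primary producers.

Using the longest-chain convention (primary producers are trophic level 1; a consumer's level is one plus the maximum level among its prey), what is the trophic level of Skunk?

Trophic level 3

Forbs is a producer → level 1.
Pocket Gopher eats Forbs → level 2.
Skunk eats Pocket Gopher (level 2); other prey at levels: Grasshopper 2, Vole 2 → level 3.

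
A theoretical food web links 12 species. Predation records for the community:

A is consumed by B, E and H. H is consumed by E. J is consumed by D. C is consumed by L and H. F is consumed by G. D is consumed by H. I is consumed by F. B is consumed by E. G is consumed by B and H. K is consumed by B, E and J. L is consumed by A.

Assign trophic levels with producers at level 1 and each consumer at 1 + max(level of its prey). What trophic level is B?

Trophic level 4

I is a producer → level 1.
F eats I → level 2.
G eats F → level 3.
B eats G (level 3); other prey at levels: K 1, A 3 → level 4.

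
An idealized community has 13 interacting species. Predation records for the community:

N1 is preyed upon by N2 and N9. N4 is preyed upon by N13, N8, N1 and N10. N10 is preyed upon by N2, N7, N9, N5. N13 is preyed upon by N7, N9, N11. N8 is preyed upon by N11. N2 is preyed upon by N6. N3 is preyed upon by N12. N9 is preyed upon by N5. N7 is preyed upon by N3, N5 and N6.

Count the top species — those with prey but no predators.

Top species (has prey, but nothing eats it): N11, N6, N5, N12.
Count: 4.

4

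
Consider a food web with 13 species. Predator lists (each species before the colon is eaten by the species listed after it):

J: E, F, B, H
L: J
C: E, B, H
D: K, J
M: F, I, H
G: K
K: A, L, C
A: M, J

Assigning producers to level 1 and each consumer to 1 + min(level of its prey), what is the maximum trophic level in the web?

Producers (level 1): G, D.
Following each consumer down to its lowest-level prey: G → K → A → M → I (levels 1 through 5).
All prey of I (M 4) are at level 4 or above, so I is at level 1 + 4 = 5.
Every consumer has at least one prey at level 4 or below, so none exceeds level 5.

5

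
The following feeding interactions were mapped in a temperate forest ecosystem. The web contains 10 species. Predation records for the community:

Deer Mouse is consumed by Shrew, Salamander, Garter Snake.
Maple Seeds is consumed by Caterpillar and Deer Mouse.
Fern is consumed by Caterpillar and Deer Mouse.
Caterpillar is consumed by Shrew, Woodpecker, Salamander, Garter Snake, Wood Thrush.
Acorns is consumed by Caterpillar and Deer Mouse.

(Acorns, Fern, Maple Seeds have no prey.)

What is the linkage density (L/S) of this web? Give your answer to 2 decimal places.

There are L = 14 links among S = 10 species.
L/S = 14/10 = 1.4000 ≈ 1.40.

L/S = 1.40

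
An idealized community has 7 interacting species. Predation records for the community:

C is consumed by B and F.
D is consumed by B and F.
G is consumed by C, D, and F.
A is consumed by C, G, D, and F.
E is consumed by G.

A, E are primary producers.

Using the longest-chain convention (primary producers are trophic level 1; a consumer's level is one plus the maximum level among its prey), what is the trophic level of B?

A is a producer → level 1.
G eats A (level 1); other prey at levels: E 1 → level 2.
D eats G (level 2); other prey at levels: A 1 → level 3.
B eats D (level 3); other prey at levels: C 3 → level 4.

Trophic level 4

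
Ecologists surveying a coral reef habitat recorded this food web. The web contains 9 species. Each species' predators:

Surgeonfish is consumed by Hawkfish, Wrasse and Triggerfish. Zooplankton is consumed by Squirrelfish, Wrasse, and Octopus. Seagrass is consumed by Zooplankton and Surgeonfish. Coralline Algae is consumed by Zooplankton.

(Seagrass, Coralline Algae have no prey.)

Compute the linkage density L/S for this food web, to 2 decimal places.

L/S = 1.00

There are L = 9 links among S = 9 species.
L/S = 9/9 = 1.0000 ≈ 1.00.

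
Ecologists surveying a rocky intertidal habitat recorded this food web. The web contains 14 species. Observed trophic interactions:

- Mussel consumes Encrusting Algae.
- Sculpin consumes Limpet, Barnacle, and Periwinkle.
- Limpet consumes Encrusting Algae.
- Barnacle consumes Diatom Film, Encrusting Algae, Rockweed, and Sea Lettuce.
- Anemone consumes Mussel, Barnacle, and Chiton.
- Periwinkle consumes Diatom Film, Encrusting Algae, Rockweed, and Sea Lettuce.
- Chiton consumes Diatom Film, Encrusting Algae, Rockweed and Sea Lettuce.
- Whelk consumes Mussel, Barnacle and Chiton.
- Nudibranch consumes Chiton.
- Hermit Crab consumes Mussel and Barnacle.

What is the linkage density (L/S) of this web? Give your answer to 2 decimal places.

There are L = 26 links among S = 14 species.
L/S = 26/14 = 1.8571 ≈ 1.86.

L/S = 1.86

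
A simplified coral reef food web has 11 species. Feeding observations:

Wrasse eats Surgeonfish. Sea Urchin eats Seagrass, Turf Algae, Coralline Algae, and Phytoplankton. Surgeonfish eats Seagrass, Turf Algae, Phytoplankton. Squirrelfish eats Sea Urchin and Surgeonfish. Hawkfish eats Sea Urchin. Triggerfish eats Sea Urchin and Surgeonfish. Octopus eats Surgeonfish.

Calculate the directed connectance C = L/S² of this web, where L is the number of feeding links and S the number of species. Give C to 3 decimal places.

The web has S = 11 species and L = 14 feeding links.
C = L / S² = 14 / 121 = 0.1157 ≈ 0.116.

C = 0.116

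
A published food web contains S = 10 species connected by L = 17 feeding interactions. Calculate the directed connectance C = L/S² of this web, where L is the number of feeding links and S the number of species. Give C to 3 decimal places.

C = 0.170

The web has S = 10 species and L = 17 feeding links.
C = L / S² = 17 / 100 = 0.1700 ≈ 0.170.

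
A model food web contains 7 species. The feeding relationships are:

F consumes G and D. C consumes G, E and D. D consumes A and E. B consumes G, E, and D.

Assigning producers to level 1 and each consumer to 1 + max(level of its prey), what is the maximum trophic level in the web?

3

Producers (level 1): G, A, E.
A → D → B gives B level 3.
No species has a prey at level 3, so no species reaches level 4.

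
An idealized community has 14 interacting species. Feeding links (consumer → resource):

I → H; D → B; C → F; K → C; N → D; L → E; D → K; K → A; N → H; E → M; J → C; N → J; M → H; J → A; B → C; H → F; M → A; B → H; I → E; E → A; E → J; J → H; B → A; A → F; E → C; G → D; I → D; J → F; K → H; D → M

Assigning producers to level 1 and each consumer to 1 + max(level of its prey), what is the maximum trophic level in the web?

5

Producers (level 1): F.
F → C → K → D → G gives G level 5.
No species has a prey at level 5, so no species reaches level 6.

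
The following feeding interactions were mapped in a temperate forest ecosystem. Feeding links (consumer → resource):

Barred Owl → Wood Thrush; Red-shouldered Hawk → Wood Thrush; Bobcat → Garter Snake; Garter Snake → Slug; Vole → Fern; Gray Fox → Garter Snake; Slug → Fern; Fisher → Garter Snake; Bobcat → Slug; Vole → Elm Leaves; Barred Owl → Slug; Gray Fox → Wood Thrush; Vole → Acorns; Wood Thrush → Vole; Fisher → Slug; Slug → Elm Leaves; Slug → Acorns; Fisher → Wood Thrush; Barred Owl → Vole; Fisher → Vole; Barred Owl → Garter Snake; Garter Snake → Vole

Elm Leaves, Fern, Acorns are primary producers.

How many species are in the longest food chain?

4 species

One longest chain: Elm Leaves → Vole → Garter Snake → Bobcat.
It has 4 species and 3 links.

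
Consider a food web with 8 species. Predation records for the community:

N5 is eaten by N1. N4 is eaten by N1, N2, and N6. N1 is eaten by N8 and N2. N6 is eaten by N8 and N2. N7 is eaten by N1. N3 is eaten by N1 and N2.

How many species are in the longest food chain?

One longest chain: N4 → N6 → N8.
It has 3 species and 2 links.

3 species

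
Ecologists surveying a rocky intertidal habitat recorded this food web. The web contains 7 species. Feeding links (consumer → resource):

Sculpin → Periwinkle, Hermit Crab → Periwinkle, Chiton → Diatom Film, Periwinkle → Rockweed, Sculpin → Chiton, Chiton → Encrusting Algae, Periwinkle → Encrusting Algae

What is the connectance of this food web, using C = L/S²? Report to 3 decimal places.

C = 0.143

The web has S = 7 species and L = 7 feeding links.
C = L / S² = 7 / 49 = 0.1429 ≈ 0.143.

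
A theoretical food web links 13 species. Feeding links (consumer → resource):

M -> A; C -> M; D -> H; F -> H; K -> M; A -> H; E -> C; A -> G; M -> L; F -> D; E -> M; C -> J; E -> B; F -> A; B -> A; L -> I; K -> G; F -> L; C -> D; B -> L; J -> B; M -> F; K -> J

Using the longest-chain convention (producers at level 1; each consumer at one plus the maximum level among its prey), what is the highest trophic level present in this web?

6

Producers (level 1): G, H, I.
I → L → B → J → C → E gives E level 6.
No species has a prey at level 6, so no species reaches level 7.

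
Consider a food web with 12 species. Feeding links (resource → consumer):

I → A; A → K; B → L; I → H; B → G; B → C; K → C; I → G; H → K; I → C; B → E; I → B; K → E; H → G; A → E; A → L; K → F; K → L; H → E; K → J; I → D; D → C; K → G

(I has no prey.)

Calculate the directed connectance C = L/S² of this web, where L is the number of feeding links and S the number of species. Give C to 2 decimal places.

The web has S = 12 species and L = 23 feeding links.
C = L / S² = 23 / 144 = 0.1597 ≈ 0.16.

C = 0.16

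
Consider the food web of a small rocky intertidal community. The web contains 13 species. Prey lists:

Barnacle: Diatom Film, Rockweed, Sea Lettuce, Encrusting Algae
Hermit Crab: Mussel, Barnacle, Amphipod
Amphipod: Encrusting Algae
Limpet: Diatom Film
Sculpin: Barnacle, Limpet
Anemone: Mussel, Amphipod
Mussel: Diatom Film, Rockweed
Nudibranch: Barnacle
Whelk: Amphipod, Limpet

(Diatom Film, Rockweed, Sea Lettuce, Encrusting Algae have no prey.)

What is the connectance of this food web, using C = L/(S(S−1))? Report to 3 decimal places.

The web has S = 13 species and L = 18 feeding links.
C = L / (S(S−1)) = 18 / 156 = 0.1154 ≈ 0.115.

C = 0.115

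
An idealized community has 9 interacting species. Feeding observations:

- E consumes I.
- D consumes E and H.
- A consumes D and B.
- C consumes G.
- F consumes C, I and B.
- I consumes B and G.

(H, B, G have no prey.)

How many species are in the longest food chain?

5 species

One longest chain: B → I → E → D → A.
It has 5 species and 4 links.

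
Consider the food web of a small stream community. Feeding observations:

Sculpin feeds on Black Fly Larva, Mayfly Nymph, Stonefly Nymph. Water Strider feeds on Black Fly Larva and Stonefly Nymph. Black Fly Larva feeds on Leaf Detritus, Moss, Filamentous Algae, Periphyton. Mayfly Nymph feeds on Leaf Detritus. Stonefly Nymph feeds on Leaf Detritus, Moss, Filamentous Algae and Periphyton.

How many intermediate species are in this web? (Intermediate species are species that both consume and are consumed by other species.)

Intermediate species (has both prey and predators): Stonefly Nymph, Mayfly Nymph, Black Fly Larva.
Count: 3.

3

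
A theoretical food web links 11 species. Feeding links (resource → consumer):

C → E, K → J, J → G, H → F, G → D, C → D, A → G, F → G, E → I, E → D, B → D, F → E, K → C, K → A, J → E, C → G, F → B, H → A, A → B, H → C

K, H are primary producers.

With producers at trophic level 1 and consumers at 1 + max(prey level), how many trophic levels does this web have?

Producers (level 1): K, H.
K → C → E → D gives D level 4.
No species has a prey at level 4, so no species reaches level 5.

4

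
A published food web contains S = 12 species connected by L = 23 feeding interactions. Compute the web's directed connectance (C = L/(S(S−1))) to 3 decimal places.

C = 0.174

The web has S = 12 species and L = 23 feeding links.
C = L / (S(S−1)) = 23 / 132 = 0.1742 ≈ 0.174.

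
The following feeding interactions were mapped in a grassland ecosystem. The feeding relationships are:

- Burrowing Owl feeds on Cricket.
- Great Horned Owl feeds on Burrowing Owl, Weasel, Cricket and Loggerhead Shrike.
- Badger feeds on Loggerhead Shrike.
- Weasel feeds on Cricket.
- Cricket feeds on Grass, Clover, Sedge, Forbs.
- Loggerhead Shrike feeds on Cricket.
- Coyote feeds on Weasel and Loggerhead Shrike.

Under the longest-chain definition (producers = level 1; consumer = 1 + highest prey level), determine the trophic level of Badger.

Sedge is a producer → level 1.
Cricket eats Sedge (level 1); other prey at levels: Clover 1, Forbs 1, Grass 1 → level 2.
Loggerhead Shrike eats Cricket → level 3.
Badger eats Loggerhead Shrike → level 4.

Trophic level 4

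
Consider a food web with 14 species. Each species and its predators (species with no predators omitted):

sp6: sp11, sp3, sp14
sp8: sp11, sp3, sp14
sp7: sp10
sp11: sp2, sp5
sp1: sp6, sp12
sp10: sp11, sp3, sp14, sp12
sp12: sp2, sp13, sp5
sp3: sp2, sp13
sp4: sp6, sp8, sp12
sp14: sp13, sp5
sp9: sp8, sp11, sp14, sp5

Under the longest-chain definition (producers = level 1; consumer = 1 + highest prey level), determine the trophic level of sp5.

Trophic level 4

sp1 is a producer → level 1.
sp6 eats sp1 (level 1); other prey at levels: sp4 1 → level 2.
sp14 eats sp6 (level 2); other prey at levels: sp9 1, sp10 2, sp8 2 → level 3.
sp5 eats sp14 (level 3); other prey at levels: sp9 1, sp11 3, sp12 3 → level 4.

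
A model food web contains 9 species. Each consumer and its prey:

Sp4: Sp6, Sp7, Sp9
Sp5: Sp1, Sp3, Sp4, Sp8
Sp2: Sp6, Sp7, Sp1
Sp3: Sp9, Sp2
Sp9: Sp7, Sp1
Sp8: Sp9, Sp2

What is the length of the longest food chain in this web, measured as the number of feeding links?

One longest chain: Sp7 → Sp9 → Sp3 → Sp5.
It has 4 species and 3 links.

3 links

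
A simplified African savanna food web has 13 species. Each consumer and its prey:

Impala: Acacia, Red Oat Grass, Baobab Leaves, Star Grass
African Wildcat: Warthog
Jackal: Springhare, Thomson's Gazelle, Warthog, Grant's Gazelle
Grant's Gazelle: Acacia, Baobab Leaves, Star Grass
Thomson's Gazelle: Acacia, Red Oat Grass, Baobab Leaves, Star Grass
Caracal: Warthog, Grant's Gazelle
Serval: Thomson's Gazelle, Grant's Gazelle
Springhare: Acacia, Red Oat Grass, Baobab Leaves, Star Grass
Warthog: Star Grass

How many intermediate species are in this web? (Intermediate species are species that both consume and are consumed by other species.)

Intermediate species (has both prey and predators): Springhare, Thomson's Gazelle, Warthog, Grant's Gazelle.
Count: 4.

4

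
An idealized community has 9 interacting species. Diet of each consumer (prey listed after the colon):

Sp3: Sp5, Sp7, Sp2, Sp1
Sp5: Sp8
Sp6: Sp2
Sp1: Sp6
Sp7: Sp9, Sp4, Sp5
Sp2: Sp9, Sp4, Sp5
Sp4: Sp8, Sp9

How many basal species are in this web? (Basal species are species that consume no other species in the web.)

2

Basal species (no prey listed): Sp8, Sp9.
Count: 2.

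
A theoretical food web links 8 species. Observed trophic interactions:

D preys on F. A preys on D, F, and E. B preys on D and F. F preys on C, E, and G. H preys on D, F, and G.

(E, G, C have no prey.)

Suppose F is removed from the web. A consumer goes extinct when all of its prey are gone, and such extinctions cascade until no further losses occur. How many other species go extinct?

2

Remove F.
Round 1: D (all prey gone) → extinct.
Round 2: B (all prey gone) → extinct.
No further losses. Total secondary extinctions: 2.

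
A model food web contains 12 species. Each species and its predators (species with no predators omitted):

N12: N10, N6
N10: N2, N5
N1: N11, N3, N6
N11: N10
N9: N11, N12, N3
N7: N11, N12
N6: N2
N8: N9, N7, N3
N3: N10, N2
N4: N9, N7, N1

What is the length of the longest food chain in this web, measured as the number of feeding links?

One longest chain: N8 → N9 → N11 → N10 → N2.
It has 5 species and 4 links.

4 links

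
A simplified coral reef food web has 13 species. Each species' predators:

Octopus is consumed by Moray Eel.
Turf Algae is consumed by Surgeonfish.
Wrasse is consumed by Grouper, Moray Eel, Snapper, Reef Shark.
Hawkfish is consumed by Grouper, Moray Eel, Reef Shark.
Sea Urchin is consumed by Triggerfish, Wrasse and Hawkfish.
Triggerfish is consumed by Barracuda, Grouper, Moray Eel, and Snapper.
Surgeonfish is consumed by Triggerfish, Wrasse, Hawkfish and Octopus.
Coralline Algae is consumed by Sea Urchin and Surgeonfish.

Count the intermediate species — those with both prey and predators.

6

Intermediate species (has both prey and predators): Sea Urchin, Surgeonfish, Wrasse, Triggerfish, Octopus, Hawkfish.
Count: 6.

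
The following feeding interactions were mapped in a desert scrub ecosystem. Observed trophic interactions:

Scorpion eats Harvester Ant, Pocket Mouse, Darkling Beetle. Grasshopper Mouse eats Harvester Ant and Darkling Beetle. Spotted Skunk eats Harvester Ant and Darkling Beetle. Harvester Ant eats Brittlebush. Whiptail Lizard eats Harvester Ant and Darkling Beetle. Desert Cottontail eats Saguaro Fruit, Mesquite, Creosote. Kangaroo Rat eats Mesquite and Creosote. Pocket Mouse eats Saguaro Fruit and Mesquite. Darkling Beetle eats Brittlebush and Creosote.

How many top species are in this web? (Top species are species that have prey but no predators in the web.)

6

Top species (has prey, but nothing eats it): Kangaroo Rat, Desert Cottontail, Whiptail Lizard, Spotted Skunk, Scorpion, Grasshopper Mouse.
Count: 6.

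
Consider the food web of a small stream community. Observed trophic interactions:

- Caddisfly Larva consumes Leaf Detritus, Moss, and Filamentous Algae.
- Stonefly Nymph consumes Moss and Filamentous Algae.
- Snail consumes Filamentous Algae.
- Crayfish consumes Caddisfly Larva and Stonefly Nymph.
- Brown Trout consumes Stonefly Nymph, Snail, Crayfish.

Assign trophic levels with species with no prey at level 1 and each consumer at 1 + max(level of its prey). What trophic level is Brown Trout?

Trophic level 4

Moss has no prey (basal) → level 1.
Stonefly Nymph eats Moss (level 1); other prey at levels: Filamentous Algae 1 → level 2.
Crayfish eats Stonefly Nymph (level 2); other prey at levels: Caddisfly Larva 2 → level 3.
Brown Trout eats Crayfish (level 3); other prey at levels: Snail 2, Stonefly Nymph 2 → level 4.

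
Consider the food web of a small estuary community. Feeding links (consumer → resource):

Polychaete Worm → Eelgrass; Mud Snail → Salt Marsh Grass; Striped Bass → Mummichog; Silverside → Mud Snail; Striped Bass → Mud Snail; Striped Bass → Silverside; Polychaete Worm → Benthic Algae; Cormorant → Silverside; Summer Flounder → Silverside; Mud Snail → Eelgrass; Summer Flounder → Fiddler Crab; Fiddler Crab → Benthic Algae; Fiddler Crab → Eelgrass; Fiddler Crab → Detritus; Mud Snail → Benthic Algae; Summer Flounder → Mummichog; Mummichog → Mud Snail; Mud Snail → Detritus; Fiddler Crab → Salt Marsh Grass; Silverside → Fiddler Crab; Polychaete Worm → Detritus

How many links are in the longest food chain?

One longest chain: Eelgrass → Mud Snail → Silverside → Striped Bass.
It has 4 species and 3 links.

3 links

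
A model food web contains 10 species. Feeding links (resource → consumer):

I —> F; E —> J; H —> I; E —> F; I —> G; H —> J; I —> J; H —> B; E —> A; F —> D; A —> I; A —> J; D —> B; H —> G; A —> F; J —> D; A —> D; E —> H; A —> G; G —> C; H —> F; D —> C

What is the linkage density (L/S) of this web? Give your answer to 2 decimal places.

There are L = 22 links among S = 10 species.
L/S = 22/10 = 2.2000 ≈ 2.20.

L/S = 2.20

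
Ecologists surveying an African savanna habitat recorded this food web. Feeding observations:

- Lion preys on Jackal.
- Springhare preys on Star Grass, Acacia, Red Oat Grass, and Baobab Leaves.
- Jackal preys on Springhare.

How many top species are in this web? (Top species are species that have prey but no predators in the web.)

Top species (has prey, but nothing eats it): Lion.
Count: 1.

1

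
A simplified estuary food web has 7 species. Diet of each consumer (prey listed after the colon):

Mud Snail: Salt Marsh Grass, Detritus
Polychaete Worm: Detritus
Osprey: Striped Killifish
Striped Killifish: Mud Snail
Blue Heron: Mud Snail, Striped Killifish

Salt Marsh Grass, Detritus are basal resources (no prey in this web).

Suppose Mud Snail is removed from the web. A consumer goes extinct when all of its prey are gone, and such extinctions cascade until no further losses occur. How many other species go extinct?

Remove Mud Snail.
Round 1: Striped Killifish (all prey gone) → extinct.
Round 2: Osprey (all prey gone), Blue Heron (all prey gone) → extinct.
No further losses. Total secondary extinctions: 3.

3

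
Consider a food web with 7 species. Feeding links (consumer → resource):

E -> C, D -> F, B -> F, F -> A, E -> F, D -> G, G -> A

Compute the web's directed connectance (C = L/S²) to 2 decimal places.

The web has S = 7 species and L = 7 feeding links.
C = L / S² = 7 / 49 = 0.1429 ≈ 0.14.

C = 0.14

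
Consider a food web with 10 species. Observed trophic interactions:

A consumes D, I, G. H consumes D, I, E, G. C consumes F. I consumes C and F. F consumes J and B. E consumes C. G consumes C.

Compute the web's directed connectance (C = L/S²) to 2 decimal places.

The web has S = 10 species and L = 14 feeding links.
C = L / S² = 14 / 100 = 0.1400 ≈ 0.14.

C = 0.14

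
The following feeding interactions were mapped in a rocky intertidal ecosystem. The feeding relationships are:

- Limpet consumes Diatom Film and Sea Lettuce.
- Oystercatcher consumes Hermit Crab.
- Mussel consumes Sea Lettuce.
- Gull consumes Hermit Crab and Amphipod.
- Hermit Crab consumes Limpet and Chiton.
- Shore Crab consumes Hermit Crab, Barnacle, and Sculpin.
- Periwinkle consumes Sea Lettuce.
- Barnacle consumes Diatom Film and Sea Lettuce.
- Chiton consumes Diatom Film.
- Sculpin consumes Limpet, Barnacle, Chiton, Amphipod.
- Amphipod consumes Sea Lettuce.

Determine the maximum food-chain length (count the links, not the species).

One longest chain: Diatom Film → Chiton → Hermit Crab → Shore Crab.
It has 4 species and 3 links.

3 links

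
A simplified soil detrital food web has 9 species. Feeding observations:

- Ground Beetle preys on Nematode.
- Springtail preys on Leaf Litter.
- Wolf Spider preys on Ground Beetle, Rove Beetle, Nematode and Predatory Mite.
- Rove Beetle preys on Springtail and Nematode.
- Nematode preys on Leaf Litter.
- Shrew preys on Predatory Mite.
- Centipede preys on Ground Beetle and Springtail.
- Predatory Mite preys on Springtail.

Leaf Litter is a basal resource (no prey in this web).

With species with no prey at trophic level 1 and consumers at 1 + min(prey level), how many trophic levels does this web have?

Basal resources (level 1): Leaf Litter.
Following each consumer down to its lowest-level prey: Leaf Litter → Springtail → Predatory Mite → Shrew (levels 1 through 4).
All prey of Shrew (Predatory Mite 3) are at level 3 or above, so Shrew is at level 1 + 3 = 4.
Every consumer has at least one prey at level 3 or below, so none exceeds level 4.

4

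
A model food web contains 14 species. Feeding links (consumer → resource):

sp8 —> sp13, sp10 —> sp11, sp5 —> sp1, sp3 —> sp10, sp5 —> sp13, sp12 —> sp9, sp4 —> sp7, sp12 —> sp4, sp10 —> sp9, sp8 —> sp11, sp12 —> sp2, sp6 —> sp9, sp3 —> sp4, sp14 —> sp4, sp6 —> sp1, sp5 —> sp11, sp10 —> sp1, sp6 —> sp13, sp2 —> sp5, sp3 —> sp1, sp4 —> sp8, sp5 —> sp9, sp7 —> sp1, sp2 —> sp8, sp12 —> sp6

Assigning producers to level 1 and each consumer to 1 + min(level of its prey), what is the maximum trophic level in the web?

Producers (level 1): sp9, sp1, sp13, sp11.
Following each consumer down to its lowest-level prey: sp13 → sp8 → sp4 → sp14 (levels 1 through 4).
All prey of sp14 (sp4 3) are at level 3 or above, so sp14 is at level 1 + 3 = 4.
Every consumer has at least one prey at level 3 or below, so none exceeds level 4.

4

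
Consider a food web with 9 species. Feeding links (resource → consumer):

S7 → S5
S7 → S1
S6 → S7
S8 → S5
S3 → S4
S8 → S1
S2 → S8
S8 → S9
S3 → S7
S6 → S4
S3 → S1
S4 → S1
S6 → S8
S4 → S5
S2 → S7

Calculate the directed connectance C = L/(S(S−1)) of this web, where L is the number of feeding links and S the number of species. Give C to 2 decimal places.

C = 0.21

The web has S = 9 species and L = 15 feeding links.
C = L / (S(S−1)) = 15 / 72 = 0.2083 ≈ 0.21.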